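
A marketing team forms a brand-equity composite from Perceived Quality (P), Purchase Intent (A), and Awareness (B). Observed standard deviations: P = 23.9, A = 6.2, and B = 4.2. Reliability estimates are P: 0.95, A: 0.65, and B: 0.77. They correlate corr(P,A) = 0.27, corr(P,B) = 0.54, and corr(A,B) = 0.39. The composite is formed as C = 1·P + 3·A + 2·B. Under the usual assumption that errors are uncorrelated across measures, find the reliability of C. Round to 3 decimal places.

0.894

Var(C) = 23.9² + 3²·6.2² + 2²·4.2² + 2·[3·23.9·6.2·0.27 + 2·23.9·4.2·0.54 + 6·6.2·4.2·0.39] = 987.73 + 578.74 = 1566.47.
With uncorrelated errors the cross-covariances are all true-score covariance, so they carry over unchanged; only the diagonal terms shrink to ρᵢσᵢ².
True-score variance = [23.9²·0.95 + 3²·6.2²·0.65 + 2²·4.2²·0.77] + 578.74 = 821.855 + 578.74 = 1400.59.
Reliability = 1400.59 / 1566.47 = 0.894.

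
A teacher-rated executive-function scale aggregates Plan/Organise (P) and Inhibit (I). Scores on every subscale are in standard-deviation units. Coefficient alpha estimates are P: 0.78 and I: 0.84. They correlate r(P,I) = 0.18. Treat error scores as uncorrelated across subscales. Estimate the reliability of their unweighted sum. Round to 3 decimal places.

0.839

Var(P+I) = 2 + 2·[0.18] = 2 + 0.36 = 2.36.
With uncorrelated errors the cross-covariances are all true-score covariance, so they carry over unchanged; only the diagonal terms shrink to ρᵢσᵢ².
True-score variance = [0.78 + 0.84] + 0.36 = 1.62 + 0.36 = 1.98.
Reliability = 1.98 / 2.36 = 0.839.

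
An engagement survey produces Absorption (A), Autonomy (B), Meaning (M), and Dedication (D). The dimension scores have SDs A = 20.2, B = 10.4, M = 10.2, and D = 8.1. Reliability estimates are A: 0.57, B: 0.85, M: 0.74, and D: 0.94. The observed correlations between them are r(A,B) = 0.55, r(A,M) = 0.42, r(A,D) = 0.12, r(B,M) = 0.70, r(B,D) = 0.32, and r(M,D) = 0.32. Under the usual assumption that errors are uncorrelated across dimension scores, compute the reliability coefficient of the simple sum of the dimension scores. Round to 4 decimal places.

Var(A+B+M+D) = 20.2² + 10.4² + 10.2² + 8.1² + 2·[20.2·10.4·0.55 + 20.2·10.2·0.42 + 20.2·8.1·0.12 + 10.4·10.2·0.70 + 10.4·8.1·0.32 + 10.2·8.1·0.32] = 685.85 + 698.733 = 1384.58.
With uncorrelated errors the cross-covariances are all true-score covariance, so they carry over unchanged; only the diagonal terms shrink to ρᵢσᵢ².
True-score variance = [20.2²·0.57 + 10.4²·0.85 + 10.2²·0.74 + 8.1²·0.94] + 698.733 = 463.182 + 698.733 = 1161.91.
Reliability = 1161.91 / 1384.58 = 0.8392.

0.8392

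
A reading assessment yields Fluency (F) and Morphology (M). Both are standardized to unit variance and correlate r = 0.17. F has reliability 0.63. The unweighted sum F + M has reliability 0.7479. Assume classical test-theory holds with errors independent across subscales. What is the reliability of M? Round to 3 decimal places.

0.780

Var(F+M) = 2 + 2·0.17 = 2.340.
True-score variance = ρ_F + ρ_M + 2·0.17, so 0.7479 = (0.63 + ρ_M + 0.34) / 2.340.
ρ_M = 0.7479·2.340 − 0.63 − 0.34 = 0.780.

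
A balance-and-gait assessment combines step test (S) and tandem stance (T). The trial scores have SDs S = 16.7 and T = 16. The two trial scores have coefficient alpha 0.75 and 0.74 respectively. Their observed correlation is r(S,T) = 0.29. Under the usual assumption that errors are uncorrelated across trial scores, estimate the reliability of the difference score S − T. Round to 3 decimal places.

Var(S−T) = 16.7² + 16² − 2·16.7·16·0.29 = 534.89 − 154.976 = 379.914.
Under uncorrelated errors the observed covariances equal the true-score covariances, so only the own-variance terms attenuate.
True-score variance = [16.7²·0.75 + 16²·0.74] − 154.976 = 398.607 − 154.976 = 243.631.
Reliability = 243.631 / 379.914 = 0.641.

0.641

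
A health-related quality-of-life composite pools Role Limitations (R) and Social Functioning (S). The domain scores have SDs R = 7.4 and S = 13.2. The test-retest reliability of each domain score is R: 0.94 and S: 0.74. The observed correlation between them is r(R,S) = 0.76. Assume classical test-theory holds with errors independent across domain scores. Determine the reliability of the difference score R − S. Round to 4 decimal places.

Var(R−S) = 7.4² + 13.2² − 2·7.4·13.2·0.76 = 229 − 148.474 = 80.5264.
Because errors are independent across components, Cov(Tᵢ,Tⱼ) = Cov(Xᵢ,Xⱼ); the off-diagonal part of the true-score variance is the same as above.
True-score variance = [7.4²·0.94 + 13.2²·0.74] − 148.474 = 180.412 − 148.474 = 31.9384.
Reliability = 31.9384 / 80.5264 = 0.3966.

0.3966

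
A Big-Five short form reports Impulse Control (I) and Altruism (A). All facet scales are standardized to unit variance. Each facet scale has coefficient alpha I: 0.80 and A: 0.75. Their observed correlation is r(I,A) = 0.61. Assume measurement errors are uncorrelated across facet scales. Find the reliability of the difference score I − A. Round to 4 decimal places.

Var(I−A) = 1 + 1 − 2·0.61 = 2 − 1.22 = 0.78.
Under uncorrelated errors the observed covariances equal the true-score covariances, so only the own-variance terms attenuate.
True-score variance = [0.80 + 0.75] − 1.22 = 1.55 − 1.22 = 0.33.
Reliability = 0.33 / 0.78 = 0.4231.

0.4231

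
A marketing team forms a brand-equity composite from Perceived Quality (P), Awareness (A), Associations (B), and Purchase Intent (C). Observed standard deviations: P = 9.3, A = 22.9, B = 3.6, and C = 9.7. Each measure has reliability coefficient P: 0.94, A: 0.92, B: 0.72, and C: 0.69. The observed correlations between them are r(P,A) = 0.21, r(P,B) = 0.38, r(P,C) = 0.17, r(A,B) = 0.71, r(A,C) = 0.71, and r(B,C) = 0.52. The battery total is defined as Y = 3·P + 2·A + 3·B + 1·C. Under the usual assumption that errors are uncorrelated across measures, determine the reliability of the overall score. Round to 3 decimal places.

Var(Y) = 3²·9.3² + 2²·22.9² + 3²·3.6² + 9.7² + 2·[6·9.3·22.9·0.21 + 9·9.3·3.6·0.38 + 3·9.3·9.7·0.17 + 6·22.9·3.6·0.71 + 2·22.9·9.7·0.71 + 3·3.6·9.7·0.52] = 3086.78 + 2299.89 = 5386.67.
Under uncorrelated errors the observed covariances equal the true-score covariances, so only the own-variance terms attenuate.
True-score variance = [3²·9.3²·0.94 + 2²·22.9²·0.92 + 3²·3.6²·0.72 + 9.7²·0.69] + 2299.89 = 2810.44 + 2299.89 = 5110.33.
Reliability = 5110.33 / 5386.67 = 0.949.

0.949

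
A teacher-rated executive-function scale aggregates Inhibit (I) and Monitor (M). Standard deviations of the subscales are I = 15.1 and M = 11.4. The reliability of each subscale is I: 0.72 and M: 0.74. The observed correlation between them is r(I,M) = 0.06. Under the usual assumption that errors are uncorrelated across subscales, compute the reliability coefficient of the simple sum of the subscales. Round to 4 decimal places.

Var(I+M) = 15.1² + 11.4² + 2·[15.1·11.4·0.06] = 357.97 + 20.6568 = 378.627.
Because errors are independent across components, Cov(Tᵢ,Tⱼ) = Cov(Xᵢ,Xⱼ); the off-diagonal part of the true-score variance is the same as above.
True-score variance = [15.1²·0.72 + 11.4²·0.74] + 20.6568 = 260.338 + 20.6568 = 280.994.
Reliability = 280.994 / 378.627 = 0.7421.

0.7421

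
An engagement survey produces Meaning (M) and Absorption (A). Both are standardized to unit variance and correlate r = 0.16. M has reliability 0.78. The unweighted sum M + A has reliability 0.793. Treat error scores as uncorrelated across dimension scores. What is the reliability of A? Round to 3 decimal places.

0.740

Var(M+A) = 2 + 2·0.16 = 2.320.
True-score variance = ρ_M + ρ_A + 2·0.16, so 0.793 = (0.78 + ρ_A + 0.32) / 2.320.
ρ_A = 0.793·2.320 − 0.78 − 0.32 = 0.740.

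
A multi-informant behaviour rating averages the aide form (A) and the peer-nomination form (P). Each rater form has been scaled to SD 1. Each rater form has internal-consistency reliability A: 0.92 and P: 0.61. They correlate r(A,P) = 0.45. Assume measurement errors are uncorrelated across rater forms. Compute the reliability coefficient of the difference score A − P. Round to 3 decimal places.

0.573

Var(A−P) = 1 + 1 − 2·0.45 = 2 − 0.9 = 1.1.
Under uncorrelated errors the observed covariances equal the true-score covariances, so only the own-variance terms attenuate.
True-score variance = [0.92 + 0.61] − 0.9 = 1.53 − 0.9 = 0.63.
Reliability = 0.63 / 1.1 = 0.573.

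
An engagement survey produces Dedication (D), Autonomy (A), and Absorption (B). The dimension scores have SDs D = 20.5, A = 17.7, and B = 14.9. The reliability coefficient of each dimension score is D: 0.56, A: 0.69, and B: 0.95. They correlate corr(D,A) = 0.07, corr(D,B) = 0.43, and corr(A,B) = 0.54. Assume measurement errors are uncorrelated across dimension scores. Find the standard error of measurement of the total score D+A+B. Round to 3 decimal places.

17.121

Var(total) = 955.55 + 598.314 = 1553.86.
True-score variance = 662.42 + 598.314 = 1260.73, so reliability = 0.8114.
Error variance = 1553.86 − 1260.73 = 293.13; SEM = √293.13 = 17.121.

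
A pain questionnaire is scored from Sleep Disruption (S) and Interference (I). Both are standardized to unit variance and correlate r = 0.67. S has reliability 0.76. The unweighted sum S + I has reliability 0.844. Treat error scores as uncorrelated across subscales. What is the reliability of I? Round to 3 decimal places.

0.719

Var(S+I) = 2 + 2·0.67 = 3.340.
True-score variance = ρ_S + ρ_I + 2·0.67, so 0.844 = (0.76 + ρ_I + 1.34) / 3.340.
ρ_I = 0.844·3.340 − 0.76 − 1.34 = 0.719.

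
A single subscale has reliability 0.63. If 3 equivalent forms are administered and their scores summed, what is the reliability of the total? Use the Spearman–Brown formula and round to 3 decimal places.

ρ_k = kρ / (1 + (k−1)ρ) = 3·0.63 / (1 + 2·0.63) = 1.890 / 2.260 = 0.836.

0.836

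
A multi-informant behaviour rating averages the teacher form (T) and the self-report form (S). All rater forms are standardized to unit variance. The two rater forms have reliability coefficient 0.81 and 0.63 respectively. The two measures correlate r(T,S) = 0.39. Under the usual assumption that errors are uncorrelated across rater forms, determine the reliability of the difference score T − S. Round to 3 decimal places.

Var(T−S) = 1 + 1 − 2·0.39 = 2 − 0.78 = 1.22.
Because errors are independent across components, Cov(Tᵢ,Tⱼ) = Cov(Xᵢ,Xⱼ); the off-diagonal part of the true-score variance is the same as above.
True-score variance = [0.81 + 0.63] − 0.78 = 1.44 − 0.78 = 0.66.
Reliability = 0.66 / 1.22 = 0.541.

0.541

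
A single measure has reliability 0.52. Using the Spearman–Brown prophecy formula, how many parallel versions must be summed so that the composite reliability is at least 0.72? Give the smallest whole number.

3

k ≥ ρ*(1−ρ₁)/(ρ₁(1−ρ*)) = 0.72·0.48 / (0.52·0.28) = 2.374.
Smallest integer k = 3.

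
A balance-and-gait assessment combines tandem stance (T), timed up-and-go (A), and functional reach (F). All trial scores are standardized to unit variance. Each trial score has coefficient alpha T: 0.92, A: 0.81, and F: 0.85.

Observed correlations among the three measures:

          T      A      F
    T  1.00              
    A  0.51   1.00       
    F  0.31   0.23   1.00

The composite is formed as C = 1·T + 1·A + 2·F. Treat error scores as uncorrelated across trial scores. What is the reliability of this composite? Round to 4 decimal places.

Var(C) = 1 + 1 + 2² + 2·[0.51 + 2·0.31 + 2·0.23] = 6 + 3.18 = 9.18.
With uncorrelated errors the cross-covariances are all true-score covariance, so they carry over unchanged; only the diagonal terms shrink to ρᵢσᵢ².
True-score variance = [0.92 + 0.81 + 2²·0.85] + 3.18 = 5.13 + 3.18 = 8.31.
Reliability = 8.31 / 9.18 = 0.9052.

0.9052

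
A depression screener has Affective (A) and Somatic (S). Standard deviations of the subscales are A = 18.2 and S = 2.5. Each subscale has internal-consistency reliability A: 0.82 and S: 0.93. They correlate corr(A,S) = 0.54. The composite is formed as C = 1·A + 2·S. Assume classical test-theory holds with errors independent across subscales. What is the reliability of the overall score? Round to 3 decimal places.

Var(C) = 18.2² + 2²·2.5² + 2·[2·18.2·2.5·0.54] = 356.24 + 98.28 = 454.52.
Under uncorrelated errors the observed covariances equal the true-score covariances, so only the own-variance terms attenuate.
True-score variance = [18.2²·0.82 + 2²·2.5²·0.93] + 98.28 = 294.867 + 98.28 = 393.147.
Reliability = 393.147 / 454.52 = 0.865.

0.865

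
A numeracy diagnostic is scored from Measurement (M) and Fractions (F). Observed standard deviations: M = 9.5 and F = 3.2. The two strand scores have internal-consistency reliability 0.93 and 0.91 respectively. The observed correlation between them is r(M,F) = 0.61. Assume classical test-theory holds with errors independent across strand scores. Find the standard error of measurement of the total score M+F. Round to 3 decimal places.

Var(total) = 100.49 + 37.088 = 137.578.
True-score variance = 93.2509 + 37.088 = 130.339, so reliability = 0.9474.
Error variance = 137.578 − 130.339 = 7.2391; SEM = √7.2391 = 2.691.

2.691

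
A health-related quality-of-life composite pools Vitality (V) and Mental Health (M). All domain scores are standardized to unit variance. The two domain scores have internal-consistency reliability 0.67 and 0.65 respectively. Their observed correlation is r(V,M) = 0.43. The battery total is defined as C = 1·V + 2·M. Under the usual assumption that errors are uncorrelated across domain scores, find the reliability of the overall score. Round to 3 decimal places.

Var(C) = 1 + 2² + 2·[2·0.43] = 5 + 1.72 = 6.72.
Under uncorrelated errors the observed covariances equal the true-score covariances, so only the own-variance terms attenuate.
True-score variance = [0.67 + 2²·0.65] + 1.72 = 3.27 + 1.72 = 4.99.
Reliability = 4.99 / 6.72 = 0.743.

0.743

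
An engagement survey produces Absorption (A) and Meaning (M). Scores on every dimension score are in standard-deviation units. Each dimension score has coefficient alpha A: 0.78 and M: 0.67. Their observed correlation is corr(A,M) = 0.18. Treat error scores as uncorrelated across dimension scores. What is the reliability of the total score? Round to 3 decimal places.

0.767

Var(A+M) = 2 + 2·[0.18] = 2 + 0.36 = 2.36.
Under uncorrelated errors the observed covariances equal the true-score covariances, so only the own-variance terms attenuate.
True-score variance = [0.78 + 0.67] + 0.36 = 1.45 + 0.36 = 1.81.
Reliability = 1.81 / 2.36 = 0.767.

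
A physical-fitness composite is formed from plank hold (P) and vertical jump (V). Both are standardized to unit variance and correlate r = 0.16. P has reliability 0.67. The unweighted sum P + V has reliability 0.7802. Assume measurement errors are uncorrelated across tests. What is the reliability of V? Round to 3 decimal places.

Var(P+V) = 2 + 2·0.16 = 2.320.
True-score variance = ρ_P + ρ_V + 2·0.16, so 0.7802 = (0.67 + ρ_V + 0.32) / 2.320.
ρ_V = 0.7802·2.320 − 0.67 − 0.32 = 0.820.

0.820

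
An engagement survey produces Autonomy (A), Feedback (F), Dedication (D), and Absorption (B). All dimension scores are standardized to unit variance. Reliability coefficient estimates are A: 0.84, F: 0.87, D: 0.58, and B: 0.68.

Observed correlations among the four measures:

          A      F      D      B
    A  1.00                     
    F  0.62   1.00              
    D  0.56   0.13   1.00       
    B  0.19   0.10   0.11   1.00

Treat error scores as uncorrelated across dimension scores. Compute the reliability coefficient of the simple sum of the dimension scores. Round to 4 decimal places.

Var(A+F+D+B) = 4 + 2·[0.62 + 0.56 + 0.19 + 0.13 + 0.10 + 0.11] = 4 + 3.42 = 7.42.
Under uncorrelated errors the observed covariances equal the true-score covariances, so only the own-variance terms attenuate.
True-score variance = [0.84 + 0.87 + 0.58 + 0.68] + 3.42 = 2.97 + 3.42 = 6.39.
Reliability = 6.39 / 7.42 = 0.8612.

0.8612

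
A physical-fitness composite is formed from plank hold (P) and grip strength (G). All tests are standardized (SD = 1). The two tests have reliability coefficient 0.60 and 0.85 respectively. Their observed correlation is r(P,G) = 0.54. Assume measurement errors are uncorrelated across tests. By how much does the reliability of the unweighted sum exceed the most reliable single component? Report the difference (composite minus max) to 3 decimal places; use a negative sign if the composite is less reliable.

-0.029

Var(sum) = 2 + 1.08 = 3.08; true-score variance = 1.45 + 1.08 = 2.53; composite reliability = 0.8214.
Max component reliability = 0.8500.
Difference = 0.8214 − 0.8500 = -0.029.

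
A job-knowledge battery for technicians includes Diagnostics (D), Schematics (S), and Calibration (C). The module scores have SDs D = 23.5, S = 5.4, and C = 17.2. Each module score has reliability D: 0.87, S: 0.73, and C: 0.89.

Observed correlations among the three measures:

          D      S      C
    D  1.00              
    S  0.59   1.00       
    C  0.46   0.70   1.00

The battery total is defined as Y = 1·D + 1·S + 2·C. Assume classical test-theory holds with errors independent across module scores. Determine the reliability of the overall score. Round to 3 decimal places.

0.928

Var(Y) = 23.5² + 5.4² + 2²·17.2² + 2·[23.5·5.4·0.59 + 2·23.5·17.2·0.46 + 2·5.4·17.2·0.70] = 1764.77 + 1153.53 = 2918.3.
Under uncorrelated errors the observed covariances equal the true-score covariances, so only the own-variance terms attenuate.
True-score variance = [23.5²·0.87 + 5.4²·0.73 + 2²·17.2²·0.89] + 1153.53 = 1554.93 + 1153.53 = 2708.47.
Reliability = 2708.47 / 2918.3 = 0.928.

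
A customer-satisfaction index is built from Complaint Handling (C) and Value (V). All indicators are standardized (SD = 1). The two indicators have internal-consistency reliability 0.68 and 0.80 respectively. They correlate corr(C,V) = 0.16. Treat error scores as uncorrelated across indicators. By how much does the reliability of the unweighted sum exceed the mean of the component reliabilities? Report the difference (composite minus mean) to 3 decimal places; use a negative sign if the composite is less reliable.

Var(sum) = 2 + 0.32 = 2.32; true-score variance = 1.48 + 0.32 = 1.8; composite reliability = 0.7759.
Mean component reliability = 0.7400.
Difference = 0.7759 − 0.7400 = 0.036.

0.036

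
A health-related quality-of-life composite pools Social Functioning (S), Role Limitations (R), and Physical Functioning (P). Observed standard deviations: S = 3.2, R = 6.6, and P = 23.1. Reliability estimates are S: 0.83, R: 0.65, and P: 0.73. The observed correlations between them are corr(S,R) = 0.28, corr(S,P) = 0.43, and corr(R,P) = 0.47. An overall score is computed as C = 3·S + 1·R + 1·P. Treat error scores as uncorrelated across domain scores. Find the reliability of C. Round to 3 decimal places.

0.832

Var(C) = 3²·3.2² + 6.6² + 23.1² + 2·[3·3.2·6.6·0.28 + 3·3.2·23.1·0.43 + 6.6·23.1·0.47] = 669.33 + 369.508 = 1038.84.
With uncorrelated errors the cross-covariances are all true-score covariance, so they carry over unchanged; only the diagonal terms shrink to ρᵢσᵢ².
True-score variance = [3²·3.2²·0.83 + 6.6²·0.65 + 23.1²·0.73] + 369.508 = 494.342 + 369.508 = 863.85.
Reliability = 863.85 / 1038.84 = 0.832.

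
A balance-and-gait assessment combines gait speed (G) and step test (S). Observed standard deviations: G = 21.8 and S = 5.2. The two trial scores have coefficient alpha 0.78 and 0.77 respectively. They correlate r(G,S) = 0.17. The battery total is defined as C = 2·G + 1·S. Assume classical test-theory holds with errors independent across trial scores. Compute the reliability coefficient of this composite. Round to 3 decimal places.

Var(C) = 2²·21.8² + 5.2² + 2·[2·21.8·5.2·0.17] = 1928 + 77.0848 = 2005.08.
Because errors are independent across components, Cov(Tᵢ,Tⱼ) = Cov(Xᵢ,Xⱼ); the off-diagonal part of the true-score variance is the same as above.
True-score variance = [2²·21.8²·0.78 + 5.2²·0.77] + 77.0848 = 1503.57 + 77.0848 = 1580.65.
Reliability = 1580.65 / 2005.08 = 0.788.

0.788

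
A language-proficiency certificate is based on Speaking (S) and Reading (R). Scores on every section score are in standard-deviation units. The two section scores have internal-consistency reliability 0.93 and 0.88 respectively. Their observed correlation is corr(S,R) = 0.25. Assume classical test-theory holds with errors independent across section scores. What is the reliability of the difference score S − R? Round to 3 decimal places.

Var(S−R) = 1 + 1 − 2·0.25 = 2 − 0.5 = 1.5.
With uncorrelated errors the cross-covariances are all true-score covariance, so they carry over unchanged; only the diagonal terms shrink to ρᵢσᵢ².
True-score variance = [0.93 + 0.88] − 0.5 = 1.81 − 0.5 = 1.31.
Reliability = 1.31 / 1.5 = 0.873.

0.873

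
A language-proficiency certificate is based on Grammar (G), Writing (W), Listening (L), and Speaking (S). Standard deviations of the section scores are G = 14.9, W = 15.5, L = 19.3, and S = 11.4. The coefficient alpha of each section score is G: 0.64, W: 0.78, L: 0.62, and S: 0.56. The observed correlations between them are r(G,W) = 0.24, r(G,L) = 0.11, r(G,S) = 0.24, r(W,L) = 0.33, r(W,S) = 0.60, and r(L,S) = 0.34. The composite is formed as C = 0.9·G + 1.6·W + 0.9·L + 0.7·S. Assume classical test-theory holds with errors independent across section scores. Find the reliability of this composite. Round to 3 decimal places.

0.832

Var(C) = 0.9²·14.9² + 1.6²·15.5² + 0.9²·19.3² + 0.7²·11.4² + 2·[1.44·14.9·15.5·0.24 + 0.81·14.9·19.3·0.11 + 0.63·14.9·11.4·0.24 + 1.44·15.5·19.3·0.33 + 1.12·15.5·11.4·0.60 + 0.63·19.3·11.4·0.34] = 1160.27 + 878.297 = 2038.56.
Under uncorrelated errors the observed covariances equal the true-score covariances, so only the own-variance terms attenuate.
True-score variance = [0.9²·14.9²·0.64 + 1.6²·15.5²·0.78 + 0.9²·19.3²·0.62 + 0.7²·11.4²·0.56] + 878.297 = 817.547 + 878.297 = 1695.84.
Reliability = 1695.84 / 2038.56 = 0.832.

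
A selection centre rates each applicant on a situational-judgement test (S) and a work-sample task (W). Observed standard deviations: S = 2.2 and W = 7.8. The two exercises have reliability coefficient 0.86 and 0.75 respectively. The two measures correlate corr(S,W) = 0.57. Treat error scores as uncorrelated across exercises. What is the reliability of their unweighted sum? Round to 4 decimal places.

0.8136

Var(S+W) = 2.2² + 7.8² + 2·[2.2·7.8·0.57] = 65.68 + 19.5624 = 85.2424.
With uncorrelated errors the cross-covariances are all true-score covariance, so they carry over unchanged; only the diagonal terms shrink to ρᵢσᵢ².
True-score variance = [2.2²·0.86 + 7.8²·0.75] + 19.5624 = 49.7924 + 19.5624 = 69.3548.
Reliability = 69.3548 / 85.2424 = 0.8136.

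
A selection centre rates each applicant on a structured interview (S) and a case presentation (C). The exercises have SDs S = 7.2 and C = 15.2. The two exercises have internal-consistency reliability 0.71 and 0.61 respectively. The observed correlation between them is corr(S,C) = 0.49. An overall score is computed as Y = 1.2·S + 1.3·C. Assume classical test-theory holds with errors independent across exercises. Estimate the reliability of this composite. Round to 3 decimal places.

0.725

Var(Y) = 1.2²·7.2² + 1.3²·15.2² + 2·[1.56·7.2·15.2·0.49] = 465.107 + 167.312 = 632.419.
With uncorrelated errors the cross-covariances are all true-score covariance, so they carry over unchanged; only the diagonal terms shrink to ρᵢσᵢ².
True-score variance = [1.2²·7.2²·0.71 + 1.3²·15.2²·0.61] + 167.312 = 291.18 + 167.312 = 458.492.
Reliability = 458.492 / 632.419 = 0.725.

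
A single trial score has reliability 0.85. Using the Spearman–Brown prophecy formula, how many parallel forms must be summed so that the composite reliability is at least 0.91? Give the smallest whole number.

2

k ≥ ρ*(1−ρ₁)/(ρ₁(1−ρ*)) = 0.91·0.15 / (0.85·0.09) = 1.784.
Smallest integer k = 2.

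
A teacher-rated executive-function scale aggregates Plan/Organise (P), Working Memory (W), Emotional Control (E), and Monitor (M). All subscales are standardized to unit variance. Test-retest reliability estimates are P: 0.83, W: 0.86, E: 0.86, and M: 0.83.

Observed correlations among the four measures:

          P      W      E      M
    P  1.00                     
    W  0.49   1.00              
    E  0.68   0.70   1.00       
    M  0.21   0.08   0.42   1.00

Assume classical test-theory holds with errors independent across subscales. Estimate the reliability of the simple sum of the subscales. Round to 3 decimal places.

0.932

Var(P+W+E+M) = 4 + 2·[0.49 + 0.68 + 0.21 + 0.70 + 0.08 + 0.42] = 4 + 5.16 = 9.16.
Because errors are independent across components, Cov(Tᵢ,Tⱼ) = Cov(Xᵢ,Xⱼ); the off-diagonal part of the true-score variance is the same as above.
True-score variance = [0.83 + 0.86 + 0.86 + 0.83] + 5.16 = 3.38 + 5.16 = 8.54.
Reliability = 8.54 / 9.16 = 0.932.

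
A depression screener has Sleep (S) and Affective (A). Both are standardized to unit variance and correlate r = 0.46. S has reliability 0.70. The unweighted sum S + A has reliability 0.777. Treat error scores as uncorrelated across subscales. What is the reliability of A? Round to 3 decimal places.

0.649

Var(S+A) = 2 + 2·0.46 = 2.920.
True-score variance = ρ_S + ρ_A + 2·0.46, so 0.777 = (0.70 + ρ_A + 0.92) / 2.920.
ρ_A = 0.777·2.920 − 0.70 − 0.92 = 0.649.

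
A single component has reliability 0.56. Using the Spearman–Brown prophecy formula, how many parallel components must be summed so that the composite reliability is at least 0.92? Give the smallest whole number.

10

k ≥ ρ*(1−ρ₁)/(ρ₁(1−ρ*)) = 0.92·0.44 / (0.56·0.08) = 9.036.
Smallest integer k = 10.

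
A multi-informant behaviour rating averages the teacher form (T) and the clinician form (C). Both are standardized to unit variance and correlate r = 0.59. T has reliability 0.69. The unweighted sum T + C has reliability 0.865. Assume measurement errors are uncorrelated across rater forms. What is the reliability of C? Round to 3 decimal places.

Var(T+C) = 2 + 2·0.59 = 3.180.
True-score variance = ρ_T + ρ_C + 2·0.59, so 0.865 = (0.69 + ρ_C + 1.18) / 3.180.
ρ_C = 0.865·3.180 − 0.69 − 1.18 = 0.881.

0.881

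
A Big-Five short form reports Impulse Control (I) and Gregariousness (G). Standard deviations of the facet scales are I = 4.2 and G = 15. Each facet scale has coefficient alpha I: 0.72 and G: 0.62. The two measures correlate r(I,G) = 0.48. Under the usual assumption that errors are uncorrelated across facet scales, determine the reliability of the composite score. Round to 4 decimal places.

0.7016

Var(I+G) = 4.2² + 15² + 2·[4.2·15·0.48] = 242.64 + 60.48 = 303.12.
Under uncorrelated errors the observed covariances equal the true-score covariances, so only the own-variance terms attenuate.
True-score variance = [4.2²·0.72 + 15²·0.62] + 60.48 = 152.201 + 60.48 = 212.681.
Reliability = 212.681 / 303.12 = 0.7016.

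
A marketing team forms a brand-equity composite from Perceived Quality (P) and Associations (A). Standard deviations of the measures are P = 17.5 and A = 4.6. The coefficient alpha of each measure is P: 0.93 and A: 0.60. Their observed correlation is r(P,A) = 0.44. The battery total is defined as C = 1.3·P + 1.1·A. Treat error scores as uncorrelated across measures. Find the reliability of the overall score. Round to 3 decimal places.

Var(C) = 1.3²·17.5² + 1.1²·4.6² + 2·[1.43·17.5·4.6·0.44] = 543.166 + 101.301 = 644.467.
Under uncorrelated errors the observed covariances equal the true-score covariances, so only the own-variance terms attenuate.
True-score variance = [1.3²·17.5²·0.93 + 1.1²·4.6²·0.60] + 101.301 = 496.695 + 101.301 = 597.996.
Reliability = 597.996 / 644.467 = 0.928.

0.928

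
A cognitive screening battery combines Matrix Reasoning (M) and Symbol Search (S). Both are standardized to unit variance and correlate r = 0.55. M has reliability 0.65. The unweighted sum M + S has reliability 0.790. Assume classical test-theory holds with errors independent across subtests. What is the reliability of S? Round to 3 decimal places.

0.699

Var(M+S) = 2 + 2·0.55 = 3.100.
True-score variance = ρ_M + ρ_S + 2·0.55, so 0.790 = (0.65 + ρ_S + 1.10) / 3.100.
ρ_S = 0.790·3.100 − 0.65 − 1.10 = 0.699.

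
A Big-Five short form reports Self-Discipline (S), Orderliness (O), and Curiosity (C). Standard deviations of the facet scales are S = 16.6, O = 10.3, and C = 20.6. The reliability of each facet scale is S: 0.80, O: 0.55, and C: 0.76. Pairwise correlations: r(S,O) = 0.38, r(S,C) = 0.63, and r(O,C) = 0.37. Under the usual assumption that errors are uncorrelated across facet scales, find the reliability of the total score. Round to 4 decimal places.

Var(S+O+C) = 16.6² + 10.3² + 20.6² + 2·[16.6·10.3·0.38 + 16.6·20.6·0.63 + 10.3·20.6·0.37] = 806.01 + 717.828 = 1523.84.
With uncorrelated errors the cross-covariances are all true-score covariance, so they carry over unchanged; only the diagonal terms shrink to ρᵢσᵢ².
True-score variance = [16.6²·0.80 + 10.3²·0.55 + 20.6²·0.76] + 717.828 = 601.311 + 717.828 = 1319.14.
Reliability = 1319.14 / 1523.84 = 0.8657.

0.8657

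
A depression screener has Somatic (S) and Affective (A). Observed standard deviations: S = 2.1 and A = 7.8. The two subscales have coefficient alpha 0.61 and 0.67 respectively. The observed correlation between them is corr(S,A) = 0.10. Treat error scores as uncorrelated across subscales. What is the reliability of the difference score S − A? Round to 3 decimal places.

Var(S−A) = 2.1² + 7.8² − 2·2.1·7.8·0.10 = 65.25 − 3.276 = 61.974.
With uncorrelated errors the cross-covariances are all true-score covariance, so they carry over unchanged; only the diagonal terms shrink to ρᵢσᵢ².
True-score variance = [2.1²·0.61 + 7.8²·0.67] − 3.276 = 43.4529 − 3.276 = 40.1769.
Reliability = 40.1769 / 61.974 = 0.648.

0.648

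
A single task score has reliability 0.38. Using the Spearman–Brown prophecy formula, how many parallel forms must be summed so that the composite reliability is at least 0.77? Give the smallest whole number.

k ≥ ρ*(1−ρ₁)/(ρ₁(1−ρ*)) = 0.77·0.62 / (0.38·0.23) = 5.462.
Smallest integer k = 6.

6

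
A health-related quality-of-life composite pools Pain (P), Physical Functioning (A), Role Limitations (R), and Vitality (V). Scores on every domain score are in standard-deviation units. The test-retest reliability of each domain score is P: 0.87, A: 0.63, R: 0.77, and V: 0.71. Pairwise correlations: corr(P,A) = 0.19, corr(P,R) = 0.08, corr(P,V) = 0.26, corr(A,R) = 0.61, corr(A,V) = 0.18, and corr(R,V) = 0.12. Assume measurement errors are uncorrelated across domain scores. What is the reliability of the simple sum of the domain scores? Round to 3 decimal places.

Var(P+A+R+V) = 4 + 2·[0.19 + 0.08 + 0.26 + 0.61 + 0.18 + 0.12] = 4 + 2.88 = 6.88.
Under uncorrelated errors the observed covariances equal the true-score covariances, so only the own-variance terms attenuate.
True-score variance = [0.87 + 0.63 + 0.77 + 0.71] + 2.88 = 2.98 + 2.88 = 5.86.
Reliability = 5.86 / 6.88 = 0.852.

0.852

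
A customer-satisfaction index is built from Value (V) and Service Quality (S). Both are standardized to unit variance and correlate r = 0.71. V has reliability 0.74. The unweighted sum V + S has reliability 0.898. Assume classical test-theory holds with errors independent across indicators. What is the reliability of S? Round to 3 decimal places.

Var(V+S) = 2 + 2·0.71 = 3.420.
True-score variance = ρ_V + ρ_S + 2·0.71, so 0.898 = (0.74 + ρ_S + 1.42) / 3.420.
ρ_S = 0.898·3.420 − 0.74 − 1.42 = 0.911.

0.911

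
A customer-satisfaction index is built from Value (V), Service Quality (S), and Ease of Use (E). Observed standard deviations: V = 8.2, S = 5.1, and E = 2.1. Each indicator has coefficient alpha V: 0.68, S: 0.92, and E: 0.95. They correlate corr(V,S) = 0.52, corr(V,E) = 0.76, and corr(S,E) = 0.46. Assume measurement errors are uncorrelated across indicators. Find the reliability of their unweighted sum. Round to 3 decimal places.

Var(V+S+E) = 8.2² + 5.1² + 2.1² + 2·[8.2·5.1·0.52 + 8.2·2.1·0.76 + 5.1·2.1·0.46] = 97.66 + 79.5204 = 177.18.
Because errors are independent across components, Cov(Tᵢ,Tⱼ) = Cov(Xᵢ,Xⱼ); the off-diagonal part of the true-score variance is the same as above.
True-score variance = [8.2²·0.68 + 5.1²·0.92 + 2.1²·0.95] + 79.5204 = 73.8419 + 79.5204 = 153.362.
Reliability = 153.362 / 177.18 = 0.866.

0.866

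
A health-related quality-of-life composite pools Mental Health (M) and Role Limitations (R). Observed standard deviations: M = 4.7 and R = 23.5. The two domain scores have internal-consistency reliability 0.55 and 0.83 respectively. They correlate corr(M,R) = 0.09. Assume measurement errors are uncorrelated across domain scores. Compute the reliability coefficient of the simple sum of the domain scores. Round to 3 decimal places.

0.825

Var(M+R) = 4.7² + 23.5² + 2·[4.7·23.5·0.09] = 574.34 + 19.881 = 594.221.
With uncorrelated errors the cross-covariances are all true-score covariance, so they carry over unchanged; only the diagonal terms shrink to ρᵢσᵢ².
True-score variance = [4.7²·0.55 + 23.5²·0.83] + 19.881 = 470.517 + 19.881 = 490.398.
Reliability = 490.398 / 594.221 = 0.825.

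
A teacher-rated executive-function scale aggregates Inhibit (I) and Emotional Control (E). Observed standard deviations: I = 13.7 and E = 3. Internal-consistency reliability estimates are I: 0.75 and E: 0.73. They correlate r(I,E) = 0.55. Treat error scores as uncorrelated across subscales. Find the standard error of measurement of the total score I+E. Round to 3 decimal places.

7.025

Var(total) = 196.69 + 45.21 = 241.9.
True-score variance = 147.337 + 45.21 = 192.547, so reliability = 0.7960.
Error variance = 241.9 − 192.547 = 49.3525; SEM = √49.3525 = 7.025.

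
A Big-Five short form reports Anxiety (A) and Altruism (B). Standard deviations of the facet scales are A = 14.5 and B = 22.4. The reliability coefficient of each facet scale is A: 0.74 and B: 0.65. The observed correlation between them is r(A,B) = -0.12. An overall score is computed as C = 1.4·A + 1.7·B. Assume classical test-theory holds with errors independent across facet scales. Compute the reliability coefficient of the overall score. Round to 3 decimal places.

0.633

Var(C) = 1.4²·14.5² + 1.7²·22.4² + 2·[2.38·14.5·22.4·(-0.12)] = 1862.18 − 185.526 = 1676.65.
With uncorrelated errors the cross-covariances are all true-score covariance, so they carry over unchanged; only the diagonal terms shrink to ρᵢσᵢ².
True-score variance = [1.4²·14.5²·0.74 + 1.7²·22.4²·0.65] − 185.526 = 1247.5 − 185.526 = 1061.98.
Reliability = 1061.98 / 1676.65 = 0.633.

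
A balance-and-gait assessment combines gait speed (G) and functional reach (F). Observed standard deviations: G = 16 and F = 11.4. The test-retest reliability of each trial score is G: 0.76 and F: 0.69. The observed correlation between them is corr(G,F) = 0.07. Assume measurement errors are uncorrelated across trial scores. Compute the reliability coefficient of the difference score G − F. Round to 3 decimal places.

Var(G−F) = 16² + 11.4² − 2·16·11.4·0.07 = 385.96 − 25.536 = 360.424.
With uncorrelated errors the cross-covariances are all true-score covariance, so they carry over unchanged; only the diagonal terms shrink to ρᵢσᵢ².
True-score variance = [16²·0.76 + 11.4²·0.69] − 25.536 = 284.232 − 25.536 = 258.696.
Reliability = 258.696 / 360.424 = 0.718.

0.718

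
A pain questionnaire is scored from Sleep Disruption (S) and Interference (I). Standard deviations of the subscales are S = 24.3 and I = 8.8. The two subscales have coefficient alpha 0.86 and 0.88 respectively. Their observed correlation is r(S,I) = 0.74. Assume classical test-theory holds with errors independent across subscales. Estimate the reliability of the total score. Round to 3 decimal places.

0.907

Var(S+I) = 24.3² + 8.8² + 2·[24.3·8.8·0.74] = 667.93 + 316.483 = 984.413.
Because errors are independent across components, Cov(Tᵢ,Tⱼ) = Cov(Xᵢ,Xⱼ); the off-diagonal part of the true-score variance is the same as above.
True-score variance = [24.3²·0.86 + 8.8²·0.88] + 316.483 = 575.969 + 316.483 = 892.452.
Reliability = 892.452 / 984.413 = 0.907.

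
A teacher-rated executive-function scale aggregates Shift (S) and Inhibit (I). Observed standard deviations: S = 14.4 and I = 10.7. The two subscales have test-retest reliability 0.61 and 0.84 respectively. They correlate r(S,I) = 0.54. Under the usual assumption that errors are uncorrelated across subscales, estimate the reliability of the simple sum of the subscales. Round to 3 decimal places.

0.797

Var(S+I) = 14.4² + 10.7² + 2·[14.4·10.7·0.54] = 321.85 + 166.406 = 488.256.
With uncorrelated errors the cross-covariances are all true-score covariance, so they carry over unchanged; only the diagonal terms shrink to ρᵢσᵢ².
True-score variance = [14.4²·0.61 + 10.7²·0.84] + 166.406 = 222.661 + 166.406 = 389.068.
Reliability = 389.068 / 488.256 = 0.797.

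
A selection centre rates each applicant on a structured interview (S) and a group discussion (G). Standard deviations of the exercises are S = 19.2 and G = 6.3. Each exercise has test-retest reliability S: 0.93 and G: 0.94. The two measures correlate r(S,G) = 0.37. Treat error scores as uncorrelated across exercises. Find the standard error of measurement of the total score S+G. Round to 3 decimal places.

Var(total) = 408.33 + 89.5104 = 497.84.
True-score variance = 380.144 + 89.5104 = 469.654, so reliability = 0.9434.
Error variance = 497.84 − 469.654 = 28.1862; SEM = √28.1862 = 5.309.

5.309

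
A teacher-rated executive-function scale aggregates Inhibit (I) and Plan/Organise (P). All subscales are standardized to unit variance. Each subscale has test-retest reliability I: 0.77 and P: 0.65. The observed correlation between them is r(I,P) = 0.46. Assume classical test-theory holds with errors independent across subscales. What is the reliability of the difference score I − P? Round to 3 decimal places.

Var(I−P) = 1 + 1 − 2·0.46 = 2 − 0.92 = 1.08.
With uncorrelated errors the cross-covariances are all true-score covariance, so they carry over unchanged; only the diagonal terms shrink to ρᵢσᵢ².
True-score variance = [0.77 + 0.65] − 0.92 = 1.42 − 0.92 = 0.5.
Reliability = 0.5 / 1.08 = 0.463.

0.463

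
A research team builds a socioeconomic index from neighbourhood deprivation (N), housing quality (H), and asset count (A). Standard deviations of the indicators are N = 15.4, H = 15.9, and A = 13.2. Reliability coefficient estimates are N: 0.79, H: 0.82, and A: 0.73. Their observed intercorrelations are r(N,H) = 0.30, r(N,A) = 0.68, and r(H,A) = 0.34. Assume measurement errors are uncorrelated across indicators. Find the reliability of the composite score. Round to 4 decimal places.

Var(N+H+A) = 15.4² + 15.9² + 13.2² + 2·[15.4·15.9·0.30 + 15.4·13.2·0.68 + 15.9·13.2·0.34] = 664.21 + 566.095 = 1230.31.
Because errors are independent across components, Cov(Tᵢ,Tⱼ) = Cov(Xᵢ,Xⱼ); the off-diagonal part of the true-score variance is the same as above.
True-score variance = [15.4²·0.79 + 15.9²·0.82 + 13.2²·0.73] + 566.095 = 521.856 + 566.095 = 1087.95.
Reliability = 1087.95 / 1230.31 = 0.8843.

0.8843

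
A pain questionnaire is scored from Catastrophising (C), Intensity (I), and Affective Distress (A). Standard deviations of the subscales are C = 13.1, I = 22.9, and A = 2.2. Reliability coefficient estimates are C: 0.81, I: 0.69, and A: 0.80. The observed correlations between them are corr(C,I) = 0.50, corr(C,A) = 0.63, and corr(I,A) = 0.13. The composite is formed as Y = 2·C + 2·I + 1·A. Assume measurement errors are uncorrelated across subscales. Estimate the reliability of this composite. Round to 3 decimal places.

0.809

Var(Y) = 2²·13.1² + 2²·22.9² + 2.2² + 2·[4·13.1·22.9·0.50 + 2·13.1·2.2·0.63 + 2·22.9·2.2·0.13] = 2788.92 + 1298.78 = 4087.7.
Under uncorrelated errors the observed covariances equal the true-score covariances, so only the own-variance terms attenuate.
True-score variance = [2²·13.1²·0.81 + 2²·22.9²·0.69 + 2.2²·0.80] + 1298.78 = 2007.26 + 1298.78 = 3306.04.
Reliability = 3306.04 / 4087.7 = 0.809.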